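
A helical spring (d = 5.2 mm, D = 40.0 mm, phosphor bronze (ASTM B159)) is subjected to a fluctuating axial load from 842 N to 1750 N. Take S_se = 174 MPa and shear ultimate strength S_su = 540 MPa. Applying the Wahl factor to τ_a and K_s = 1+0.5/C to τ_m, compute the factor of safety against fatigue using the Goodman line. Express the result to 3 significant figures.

C = D/d = 40.0/5.2 = 7.6923; K_W = (4C−1)/(4C−4)+0.615/C = 1.1920; K_s = 1+0.5/C = 1.0650
F_a = (F_max−F_min)/2 = 454 N; F_m = (F_max+F_min)/2 = 1296 N
τ_a = K_W·8F_aD/(πd³) = 1.1920 × 328.89 = 392.04 MPa
τ_m = K_s·8F_mD/(πd³) = 1.0650 × 938.85 = 999.87 MPa
Goodman: 1/n_f = τ_a/S_se + τ_m/S_su = 392.04/174 + 999.87/540 = 2.25310 + 1.85162 = 4.1047
n_f = 1/4.1047 = 0.2436

0.244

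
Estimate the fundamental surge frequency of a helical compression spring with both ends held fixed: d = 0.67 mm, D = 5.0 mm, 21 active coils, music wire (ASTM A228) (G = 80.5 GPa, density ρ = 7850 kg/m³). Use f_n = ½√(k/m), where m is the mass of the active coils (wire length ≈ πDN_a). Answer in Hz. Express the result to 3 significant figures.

460 Hz

k = Gd⁴/(8D³N_a) = (80.5×10³)(0.67⁴)/(8·5.0³·21) = 0.77246 N/mm = 772.46 N/m
Wire length L = πDN_a = π·5.0·21 = 329.87 mm
m = ρ·(πd²/4)·L = 7850 × 0.35257×10⁻⁶ m² × 0.32987 m = 0.00091295 kg
f_n = ½√(k/m) = 0.5·√(772.46/0.00091295) = 0.5·√(8.4611e+05) = 459.92 Hz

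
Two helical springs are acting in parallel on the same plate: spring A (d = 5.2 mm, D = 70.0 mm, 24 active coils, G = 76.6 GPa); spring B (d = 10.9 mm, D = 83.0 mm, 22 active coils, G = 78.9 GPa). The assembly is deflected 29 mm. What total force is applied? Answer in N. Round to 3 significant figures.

k_A = Gd⁴/(8D³N_a) = (76.6×10³)(5.2⁴)/(8·70.0³·24) = 0.85045 N/mm
k_B = Gd⁴/(8D³N_a) = (78.9×10³)(10.9⁴)/(8·83.0³·22) = 11.067 N/mm
Parallel: k_eq = 0.85045 + 11.067 = 11.918 N/mm
F = k_eq·δ = 11.918·29 = 345.61 N

346 N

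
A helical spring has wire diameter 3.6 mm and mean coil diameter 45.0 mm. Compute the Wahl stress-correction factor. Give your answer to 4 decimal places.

1.1144

C = D/d = 45.0/3.6 = 12.5000
K_W = (4C−1)/(4C−4) + 0.615/C = 49.000/46.000 + 0.0492 = 1.1144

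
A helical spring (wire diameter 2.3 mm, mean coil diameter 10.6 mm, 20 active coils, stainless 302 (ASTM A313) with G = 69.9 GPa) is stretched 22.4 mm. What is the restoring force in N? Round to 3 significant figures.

k = Gd⁴/(8D³N_a) = (69.9×10³)(2.3⁴)/(8·10.6³·20) = 10.265 N/mm
F = k·δ = 10.265 × 22.4 = 229.93 N

230 N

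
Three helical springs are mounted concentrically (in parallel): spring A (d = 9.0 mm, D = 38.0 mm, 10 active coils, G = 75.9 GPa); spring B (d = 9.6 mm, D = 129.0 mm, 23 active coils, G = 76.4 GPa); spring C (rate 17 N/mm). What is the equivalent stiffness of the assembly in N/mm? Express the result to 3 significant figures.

132 N/mm

k_A = Gd⁴/(8D³N_a) = (75.9×10³)(9.0⁴)/(8·38.0³·10) = 113.44 N/mm
k_B = Gd⁴/(8D³N_a) = (76.4×10³)(9.6⁴)/(8·129.0³·23) = 1.6428 N/mm
Parallel: k_eq = 113.44 + 1.6428 + 17 = 132.08 N/mm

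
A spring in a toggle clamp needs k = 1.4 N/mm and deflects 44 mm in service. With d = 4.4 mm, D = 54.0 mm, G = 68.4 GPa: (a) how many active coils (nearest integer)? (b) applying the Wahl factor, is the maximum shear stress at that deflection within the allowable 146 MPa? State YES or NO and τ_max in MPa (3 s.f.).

(a) 15 coils; (b) YES, τ_max = 108 MPa

N_a = Gd⁴/(8D³k) = (68.4×10³)(4.4⁴)/(8·54.0³·1.4) = 14.54 → N_a = 15
Actual rate k = Gd⁴/(8D³·15) = 1.3568 N/mm
Working load F = kδ = 1.3568·44 = 59.698 N
C = 54.0/4.4 = 12.2727; K_W = (4C−1)/(4C−4)+0.615/C = 1.1166
τ_max = K_W·8FD/(πd³) = 1.1166·96.368 = 107.61 MPa
τ_max ≤ 146 MPa → acceptable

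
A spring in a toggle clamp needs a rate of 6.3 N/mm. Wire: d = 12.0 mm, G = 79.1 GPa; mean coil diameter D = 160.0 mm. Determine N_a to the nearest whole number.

N_a = Gd⁴/(8D³k) = (79.1×10³ × 12.0⁴)/(8 × 160.0³ × 6.3)
    = 1.64022e+09 / 2.06438e+08 = 7.945 → 8 coils

8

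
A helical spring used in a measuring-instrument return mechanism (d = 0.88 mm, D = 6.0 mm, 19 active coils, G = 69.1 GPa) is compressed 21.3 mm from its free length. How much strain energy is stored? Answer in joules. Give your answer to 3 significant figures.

0.286 J

k = Gd⁴/(8D³N_a) = (69.1×10³)(0.88⁴)/(8·6.0³·19) = 1.2622 N/mm
U = ½kδ² = 0.5 × 1.2622 × 21.3² = 286.31 N·mm = 0.28631 J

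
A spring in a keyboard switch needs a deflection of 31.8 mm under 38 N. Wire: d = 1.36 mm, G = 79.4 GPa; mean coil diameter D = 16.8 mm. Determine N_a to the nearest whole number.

Required rate k = F/δ = 38/31.8 = 1.195 N/mm
N_a = Gd⁴/(8D³k) = (79.4×10³ × 1.36⁴)/(8 × 16.8³ × 1.195)
    = 271629 / 45328.8 = 5.992 → 6 coils

6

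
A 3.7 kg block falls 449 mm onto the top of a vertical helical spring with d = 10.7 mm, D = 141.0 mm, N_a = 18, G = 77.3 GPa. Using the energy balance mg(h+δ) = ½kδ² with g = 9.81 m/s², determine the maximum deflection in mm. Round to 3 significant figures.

129 mm

k = Gd⁴/(8D³N_a) = (77.3×10³)(10.7⁴)/(8·141.0³·18) = 2.5101 N/mm
W = mg = 3.7 × 9.81 = 36.297 N
½kδ² − Wδ − Wh = 0 → δ = (W + √(W² + 2kWh))/k
δ = (36.297 + √(1317.5 + 81816.7))/2.5101 = (36.297 + 288.33)/2.5101 = 129.33 mm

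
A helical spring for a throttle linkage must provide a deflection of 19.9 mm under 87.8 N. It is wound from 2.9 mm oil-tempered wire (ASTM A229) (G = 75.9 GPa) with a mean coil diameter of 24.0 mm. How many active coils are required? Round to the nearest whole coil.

Required rate k = F/δ = 87.8/19.9 = 4.4121 N/mm
N_a = Gd⁴/(8D³k) = (75.9×10³ × 2.9⁴)/(8 × 24.0³ × 4.4121)
    = 5.36826e+06 / 487939 = 11 → 11 coils

11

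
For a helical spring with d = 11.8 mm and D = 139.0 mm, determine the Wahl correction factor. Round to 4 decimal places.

1.1218

C = D/d = 139.0/11.8 = 11.7797
K_W = (4C−1)/(4C−4) + 0.615/C = 46.119/43.119 + 0.0522 = 1.1218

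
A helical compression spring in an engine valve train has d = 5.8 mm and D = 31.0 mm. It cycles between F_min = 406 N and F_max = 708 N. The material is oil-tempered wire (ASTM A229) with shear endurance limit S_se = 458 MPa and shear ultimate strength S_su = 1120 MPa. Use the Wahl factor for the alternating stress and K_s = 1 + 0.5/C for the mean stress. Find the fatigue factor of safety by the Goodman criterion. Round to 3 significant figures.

C = D/d = 31.0/5.8 = 5.3448; K_W = (4C−1)/(4C−4)+0.615/C = 1.2877; K_s = 1+0.5/C = 1.0935
F_a = (F_max−F_min)/2 = 151 N; F_m = (F_max+F_min)/2 = 557 N
τ_a = K_W·8F_aD/(πd³) = 1.2877 × 61.093 = 78.669 MPa
τ_m = K_s·8F_mD/(πd³) = 1.0935 × 225.36 = 246.44 MPa
Goodman: 1/n_f = τ_a/S_se + τ_m/S_su = 78.669/458 + 246.44/1120 = 0.17177 + 0.22004 = 0.3918
n_f = 1/0.3918 = 2.552

2.55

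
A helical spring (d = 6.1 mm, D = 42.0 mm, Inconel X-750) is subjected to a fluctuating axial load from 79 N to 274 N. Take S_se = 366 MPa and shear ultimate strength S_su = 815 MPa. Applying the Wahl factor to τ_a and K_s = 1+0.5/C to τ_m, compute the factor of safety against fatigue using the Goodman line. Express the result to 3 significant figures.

3.81

C = D/d = 42.0/6.1 = 6.8852; K_W = (4C−1)/(4C−4)+0.615/C = 1.2168; K_s = 1+0.5/C = 1.0726
F_a = (F_max−F_min)/2 = 97.5 N; F_m = (F_max+F_min)/2 = 176.5 N
τ_a = K_W·8F_aD/(πd³) = 1.2168 × 45.941 = 55.9 MPa
τ_m = K_s·8F_mD/(πd³) = 1.0726 × 83.166 = 89.205 MPa
Goodman: 1/n_f = τ_a/S_se + τ_m/S_su = 55.9/366 + 89.205/815 = 0.15273 + 0.10945 = 0.26219
n_f = 1/0.26219 = 3.814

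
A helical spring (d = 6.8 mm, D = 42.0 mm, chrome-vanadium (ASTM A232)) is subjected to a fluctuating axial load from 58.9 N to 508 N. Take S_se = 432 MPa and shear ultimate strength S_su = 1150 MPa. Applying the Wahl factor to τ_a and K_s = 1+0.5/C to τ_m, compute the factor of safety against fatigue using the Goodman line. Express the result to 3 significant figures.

3.22

C = D/d = 42.0/6.8 = 6.1765; K_W = (4C−1)/(4C−4)+0.615/C = 1.2445; K_s = 1+0.5/C = 1.0810
F_a = (F_max−F_min)/2 = 224.55 N; F_m = (F_max+F_min)/2 = 283.45 N
τ_a = K_W·8F_aD/(πd³) = 1.2445 × 76.379 = 95.051 MPa
τ_m = K_s·8F_mD/(πd³) = 1.0810 × 96.414 = 104.22 MPa
Goodman: 1/n_f = τ_a/S_se + τ_m/S_su = 95.051/432 + 104.22/1150 = 0.22003 + 0.09062 = 0.31065
n_f = 1/0.31065 = 3.219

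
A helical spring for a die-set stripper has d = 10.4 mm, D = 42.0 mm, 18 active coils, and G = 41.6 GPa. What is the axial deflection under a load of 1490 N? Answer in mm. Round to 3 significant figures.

32.7 mm

k = Gd⁴/(8D³N_a) = (41.6×10³)(10.4⁴)/(8·42.0³·18) = 45.616 N/mm
δ = F/k = 1490 / 45.616 = 32.664 mm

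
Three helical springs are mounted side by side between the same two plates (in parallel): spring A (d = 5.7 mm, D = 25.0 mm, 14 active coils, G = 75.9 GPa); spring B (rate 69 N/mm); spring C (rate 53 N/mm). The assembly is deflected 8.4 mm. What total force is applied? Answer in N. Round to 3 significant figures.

k_A = Gd⁴/(8D³N_a) = (75.9×10³)(5.7⁴)/(8·25.0³·14) = 45.783 N/mm
Parallel: k_eq = 45.783 + 69 + 53 = 167.78 N/mm
F = k_eq·δ = 167.78·8.4 = 1409.4 N

1410 N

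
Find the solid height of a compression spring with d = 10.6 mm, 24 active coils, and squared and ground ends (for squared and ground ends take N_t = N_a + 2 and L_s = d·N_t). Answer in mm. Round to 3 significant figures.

squared and ground ends: N_t = N_a + 2 = 24 + 2 = 26
L_s = d·N_t = 10.6 × 26 = 275.6 mm

276 mm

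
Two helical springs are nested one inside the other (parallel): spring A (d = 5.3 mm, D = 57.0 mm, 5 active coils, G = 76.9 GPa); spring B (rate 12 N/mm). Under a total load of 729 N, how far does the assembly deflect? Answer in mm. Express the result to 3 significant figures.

k_A = Gd⁴/(8D³N_a) = (76.9×10³)(5.3⁴)/(8·57.0³·5) = 8.1912 N/mm
Parallel: k_eq = 8.1912 + 12 = 20.191 N/mm
δ = F/k_eq = 729/20.191 = 36.105 mm

36.1 mm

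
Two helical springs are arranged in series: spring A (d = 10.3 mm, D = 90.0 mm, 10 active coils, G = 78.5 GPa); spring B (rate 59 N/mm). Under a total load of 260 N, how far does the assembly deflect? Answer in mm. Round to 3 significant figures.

k_A = Gd⁴/(8D³N_a) = (78.5×10³)(10.3⁴)/(8·90.0³·10) = 15.15 N/mm
Series: 1/k_eq = 1/15.15 + 1/59 = 0.082958; k_eq = 12.054 N/mm
δ = F/k_eq = 260/12.054 = 21.569 mm

21.6 mm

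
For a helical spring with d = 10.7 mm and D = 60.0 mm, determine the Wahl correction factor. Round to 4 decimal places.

1.2725

C = D/d = 60.0/10.7 = 5.6075
K_W = (4C−1)/(4C−4) + 0.615/C = 21.430/18.430 + 0.1097 = 1.2725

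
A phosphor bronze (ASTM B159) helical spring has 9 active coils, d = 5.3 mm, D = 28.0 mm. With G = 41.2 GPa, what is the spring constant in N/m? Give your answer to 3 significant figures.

20600 N/m

k = Gd⁴/(8D³N_a) = (41.2×10³ × 5.3⁴) / (8 × 28.0³ × 9)
  = 3.25088e+07 / 1.58054e+06 = 20.568 N/mm = 20568 N/m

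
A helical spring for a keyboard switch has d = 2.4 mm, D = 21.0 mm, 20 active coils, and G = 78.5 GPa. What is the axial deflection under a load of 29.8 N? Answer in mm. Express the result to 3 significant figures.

k = Gd⁴/(8D³N_a) = (78.5×10³)(2.4⁴)/(8·21.0³·20) = 1.7577 N/mm
δ = F/k = 29.8 / 1.7577 = 16.954 mm

17.0 mm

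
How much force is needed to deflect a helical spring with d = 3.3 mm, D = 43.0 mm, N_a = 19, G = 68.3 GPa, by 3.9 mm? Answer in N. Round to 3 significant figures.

k = Gd⁴/(8D³N_a) = (68.3×10³)(3.3⁴)/(8·43.0³·19) = 0.67024 N/mm
F = k·δ = 0.67024 × 3.9 = 2.6139 N

2.61 N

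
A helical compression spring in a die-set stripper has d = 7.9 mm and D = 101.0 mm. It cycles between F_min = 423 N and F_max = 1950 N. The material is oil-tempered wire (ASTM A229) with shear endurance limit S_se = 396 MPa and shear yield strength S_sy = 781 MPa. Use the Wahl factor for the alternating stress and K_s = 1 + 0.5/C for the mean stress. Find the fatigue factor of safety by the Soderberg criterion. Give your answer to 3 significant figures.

C = D/d = 101.0/7.9 = 12.7848; K_W = (4C−1)/(4C−4)+0.615/C = 1.1117; K_s = 1+0.5/C = 1.0391
F_a = (F_max−F_min)/2 = 763.5 N; F_m = (F_max+F_min)/2 = 1186.5 N
τ_a = K_W·8F_aD/(πd³) = 1.1117 × 398.28 = 442.79 MPa
τ_m = K_s·8F_mD/(πd³) = 1.0391 × 618.94 = 643.15 MPa
Soderberg: 1/n_f = τ_a/S_se + τ_m/S_sy = 442.79/396 + 643.15/781 = 1.11815 + 0.82349 = 1.9416
n_f = 1/1.9416 = 0.515

0.515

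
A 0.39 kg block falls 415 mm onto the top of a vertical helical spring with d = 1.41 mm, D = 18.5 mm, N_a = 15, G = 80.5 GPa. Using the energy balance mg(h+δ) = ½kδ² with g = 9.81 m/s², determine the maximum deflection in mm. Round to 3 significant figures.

k = Gd⁴/(8D³N_a) = (80.5×10³)(1.41⁴)/(8·18.5³·15) = 0.41877 N/mm
W = mg = 0.39 × 9.81 = 3.8259 N
½kδ² − Wδ − Wh = 0 → δ = (W + √(W² + 2kWh))/k
δ = (3.8259 + √(14.638 + 1329.8))/0.41877 = (3.8259 + 36.667)/0.41877 = 96.694 mm

96.7 mm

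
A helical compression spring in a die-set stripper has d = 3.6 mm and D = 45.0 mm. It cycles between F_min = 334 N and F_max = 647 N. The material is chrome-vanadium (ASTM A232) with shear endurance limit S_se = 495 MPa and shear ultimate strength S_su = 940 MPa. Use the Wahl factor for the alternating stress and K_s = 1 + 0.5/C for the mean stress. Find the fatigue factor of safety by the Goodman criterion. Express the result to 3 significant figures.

0.455

C = D/d = 45.0/3.6 = 12.5000; K_W = (4C−1)/(4C−4)+0.615/C = 1.1144; K_s = 1+0.5/C = 1.0400
F_a = (F_max−F_min)/2 = 156.5 N; F_m = (F_max+F_min)/2 = 490.5 N
τ_a = K_W·8F_aD/(πd³) = 1.1144 × 384.38 = 428.36 MPa
τ_m = K_s·8F_mD/(πd³) = 1.0400 × 1204.7 = 1252.9 MPa
Goodman: 1/n_f = τ_a/S_se + τ_m/S_su = 428.36/495 + 1252.9/940 = 0.86537 + 1.33288 = 2.1982
n_f = 1/2.1982 = 0.4549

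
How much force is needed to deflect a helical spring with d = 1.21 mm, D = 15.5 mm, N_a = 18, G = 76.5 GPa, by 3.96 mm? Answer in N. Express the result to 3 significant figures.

1.21 N

k = Gd⁴/(8D³N_a) = (76.5×10³)(1.21⁴)/(8·15.5³·18) = 0.30581 N/mm
F = k·δ = 0.30581 × 3.96 = 1.211 N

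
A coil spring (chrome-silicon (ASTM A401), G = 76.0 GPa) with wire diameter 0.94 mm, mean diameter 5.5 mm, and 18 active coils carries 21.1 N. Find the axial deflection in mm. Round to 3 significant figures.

k = Gd⁴/(8D³N_a) = (76.0×10³)(0.94⁴)/(8·5.5³·18) = 2.4767 N/mm
δ = F/k = 21.1 / 2.4767 = 8.5194 mm

8.52 mm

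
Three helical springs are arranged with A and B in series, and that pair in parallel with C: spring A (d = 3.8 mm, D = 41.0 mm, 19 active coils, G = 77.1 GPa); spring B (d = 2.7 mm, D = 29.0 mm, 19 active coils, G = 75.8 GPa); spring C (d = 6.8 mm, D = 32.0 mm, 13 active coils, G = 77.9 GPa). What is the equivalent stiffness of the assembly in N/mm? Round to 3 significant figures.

49.5 N/mm

k_A = Gd⁴/(8D³N_a) = (77.1×10³)(3.8⁴)/(8·41.0³·19) = 1.5346 N/mm
k_B = Gd⁴/(8D³N_a) = (75.8×10³)(2.7⁴)/(8·29.0³·19) = 1.0866 N/mm
k_C = Gd⁴/(8D³N_a) = (77.9×10³)(6.8⁴)/(8·32.0³·13) = 48.875 N/mm
Springs A,B series: k_AB = 1/(1/1.5346+1/1.0866) = 0.63617 N/mm; parallel with C: k_eq = 0.63617+48.875 = 49.512 N/mm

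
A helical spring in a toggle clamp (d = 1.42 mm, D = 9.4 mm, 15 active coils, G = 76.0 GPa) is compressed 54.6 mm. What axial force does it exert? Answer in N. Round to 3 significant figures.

169 N

k = Gd⁴/(8D³N_a) = (76.0×10³)(1.42⁴)/(8·9.4³·15) = 3.1003 N/mm
F = k·δ = 3.1003 × 54.6 = 169.28 N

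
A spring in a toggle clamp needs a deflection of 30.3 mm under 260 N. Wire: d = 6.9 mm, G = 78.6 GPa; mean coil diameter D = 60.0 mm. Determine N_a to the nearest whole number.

12

Required rate k = F/δ = 260/30.3 = 8.5809 N/mm
N_a = Gd⁴/(8D³k) = (78.6×10³ × 6.9⁴)/(8 × 60.0³ × 8.5809)
    = 1.78164e+08 / 1.48277e+07 = 12.02 → 12 coils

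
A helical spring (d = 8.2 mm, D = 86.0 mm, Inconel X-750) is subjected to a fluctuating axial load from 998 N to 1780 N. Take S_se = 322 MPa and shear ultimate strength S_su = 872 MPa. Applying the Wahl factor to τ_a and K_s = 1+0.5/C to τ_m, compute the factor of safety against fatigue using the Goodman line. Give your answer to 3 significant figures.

0.825

C = D/d = 86.0/8.2 = 10.4878; K_W = (4C−1)/(4C−4)+0.615/C = 1.1377; K_s = 1+0.5/C = 1.0477
F_a = (F_max−F_min)/2 = 391 N; F_m = (F_max+F_min)/2 = 1389 N
τ_a = K_W·8F_aD/(πd³) = 1.1377 × 155.3 = 176.68 MPa
τ_m = K_s·8F_mD/(πd³) = 1.0477 × 551.7 = 578 MPa
Goodman: 1/n_f = τ_a/S_se + τ_m/S_su = 176.68/322 + 578/872 = 0.54871 + 0.66284 = 1.2115
n_f = 1/1.2115 = 0.8254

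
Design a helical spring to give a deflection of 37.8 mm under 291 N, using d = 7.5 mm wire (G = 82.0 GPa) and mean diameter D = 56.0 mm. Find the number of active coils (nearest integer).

24

Required rate k = F/δ = 291/37.8 = 7.6984 N/mm
N_a = Gd⁴/(8D³k) = (82.0×10³ × 7.5⁴)/(8 × 56.0³ × 7.6984)
    = 2.59453e+08 / 1.08157e+07 = 23.99 → 24 coils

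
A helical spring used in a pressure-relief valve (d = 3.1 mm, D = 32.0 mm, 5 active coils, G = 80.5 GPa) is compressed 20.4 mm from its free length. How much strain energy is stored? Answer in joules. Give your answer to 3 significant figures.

1.18 J

k = Gd⁴/(8D³N_a) = (80.5×10³)(3.1⁴)/(8·32.0³·5) = 5.672 N/mm
U = ½kδ² = 0.5 × 5.672 × 20.4² = 1180.2 N·mm = 1.1802 J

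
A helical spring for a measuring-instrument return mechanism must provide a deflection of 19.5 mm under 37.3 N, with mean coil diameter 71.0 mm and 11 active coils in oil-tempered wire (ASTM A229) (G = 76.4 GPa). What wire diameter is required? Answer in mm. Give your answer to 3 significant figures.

5.30 mm

Required rate k = F/δ = 37.3/19.5 = 1.9128 N/mm
d = (8D³N_a·k / G)^(1/4) = (8·71.0³·11·1.9128 / (76.4×10³))^0.25
  = (788.57)^0.25 = 5.2992 mm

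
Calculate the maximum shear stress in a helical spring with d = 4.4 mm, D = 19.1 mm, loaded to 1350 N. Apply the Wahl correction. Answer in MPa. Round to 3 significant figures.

Spring index C = D/d = 19.1/4.4 = 4.3409
K_W = (4C−1)/(4C−4) + 0.615/C = 16.364/13.364 + 0.1417 = 1.3662
τ₀ = 8FD/(πd³) = 8·1350·19.1/(π·4.4³) = 206280/267.61 = 770.81 MPa
τ_max = K·τ₀ = 1.3662 × 770.81 = 1053.1 MPa

1050 MPa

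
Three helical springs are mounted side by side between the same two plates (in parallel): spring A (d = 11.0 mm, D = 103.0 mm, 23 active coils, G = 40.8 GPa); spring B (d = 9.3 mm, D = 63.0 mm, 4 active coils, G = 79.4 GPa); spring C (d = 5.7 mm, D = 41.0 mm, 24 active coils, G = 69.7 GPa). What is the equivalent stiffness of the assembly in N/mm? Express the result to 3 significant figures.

82.8 N/mm

k_A = Gd⁴/(8D³N_a) = (40.8×10³)(11.0⁴)/(8·103.0³·23) = 2.971 N/mm
k_B = Gd⁴/(8D³N_a) = (79.4×10³)(9.3⁴)/(8·63.0³·4) = 74.23 N/mm
k_C = Gd⁴/(8D³N_a) = (69.7×10³)(5.7⁴)/(8·41.0³·24) = 5.5601 N/mm
Parallel: k_eq = 2.971 + 74.23 + 5.5601 = 82.761 N/mm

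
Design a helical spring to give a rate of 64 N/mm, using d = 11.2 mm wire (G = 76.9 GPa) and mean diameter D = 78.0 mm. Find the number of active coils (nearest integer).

N_a = Gd⁴/(8D³k) = (76.9×10³ × 11.2⁴)/(8 × 78.0³ × 64)
    = 1.21004e+09 / 2.42971e+08 = 4.98 → 5 coils

5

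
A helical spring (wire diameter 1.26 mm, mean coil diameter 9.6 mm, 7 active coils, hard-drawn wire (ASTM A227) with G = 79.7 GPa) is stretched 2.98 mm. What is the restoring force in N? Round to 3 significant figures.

12.1 N

k = Gd⁴/(8D³N_a) = (79.7×10³)(1.26⁴)/(8·9.6³·7) = 4.0545 N/mm
F = k·δ = 4.0545 × 2.98 = 12.082 N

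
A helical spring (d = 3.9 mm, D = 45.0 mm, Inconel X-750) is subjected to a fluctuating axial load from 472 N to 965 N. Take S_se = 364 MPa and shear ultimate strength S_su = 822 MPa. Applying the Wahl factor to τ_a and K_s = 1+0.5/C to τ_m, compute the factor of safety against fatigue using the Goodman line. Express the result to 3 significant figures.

0.309

C = D/d = 45.0/3.9 = 11.5385; K_W = (4C−1)/(4C−4)+0.615/C = 1.1245; K_s = 1+0.5/C = 1.0433
F_a = (F_max−F_min)/2 = 246.5 N; F_m = (F_max+F_min)/2 = 718.5 N
τ_a = K_W·8F_aD/(πd³) = 1.1245 × 476.19 = 535.45 MPa
τ_m = K_s·8F_mD/(πd³) = 1.0433 × 1388 = 1448.1 MPa
Goodman: 1/n_f = τ_a/S_se + τ_m/S_su = 535.45/364 + 1448.1/822 = 1.47103 + 1.76172 = 3.2327
n_f = 1/3.2327 = 0.3093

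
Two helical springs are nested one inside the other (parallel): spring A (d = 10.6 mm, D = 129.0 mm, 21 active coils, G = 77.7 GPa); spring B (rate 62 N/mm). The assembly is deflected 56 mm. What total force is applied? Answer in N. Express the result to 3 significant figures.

k_A = Gd⁴/(8D³N_a) = (77.7×10³)(10.6⁴)/(8·129.0³·21) = 2.72 N/mm
Parallel: k_eq = 2.72 + 62 = 64.72 N/mm
F = k_eq·δ = 64.72·56 = 3624.3 N

3620 N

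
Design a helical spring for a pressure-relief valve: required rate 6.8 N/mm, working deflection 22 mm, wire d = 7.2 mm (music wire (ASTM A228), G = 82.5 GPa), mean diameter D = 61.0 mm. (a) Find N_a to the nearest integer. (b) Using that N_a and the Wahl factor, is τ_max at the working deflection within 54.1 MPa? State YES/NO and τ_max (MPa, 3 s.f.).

(a) 18 coils; (b) NO, τ_max = 72.8 MPa

N_a = Gd⁴/(8D³k) = (82.5×10³)(7.2⁴)/(8·61.0³·6.8) = 17.96 → N_a = 18
Actual rate k = Gd⁴/(8D³·18) = 6.7832 N/mm
Working load F = kδ = 6.7832·22 = 149.23 N
C = 61.0/7.2 = 8.4722; K_W = (4C−1)/(4C−4)+0.615/C = 1.1730
τ_max = K_W·8FD/(πd³) = 1.1730·62.105 = 72.847 MPa
τ_max > 54.1 MPa → exceeds allowable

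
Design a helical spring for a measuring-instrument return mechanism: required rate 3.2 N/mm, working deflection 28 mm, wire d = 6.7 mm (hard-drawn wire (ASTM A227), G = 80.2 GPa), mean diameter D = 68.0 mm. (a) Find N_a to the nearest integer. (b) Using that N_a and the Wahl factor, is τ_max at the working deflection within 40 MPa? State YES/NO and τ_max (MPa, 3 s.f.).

N_a = Gd⁴/(8D³k) = (80.2×10³)(6.7⁴)/(8·68.0³·3.2) = 20.08 → N_a = 20
Actual rate k = Gd⁴/(8D³·20) = 3.2124 N/mm
Working load F = kδ = 3.2124·28 = 89.947 N
C = 68.0/6.7 = 10.1493; K_W = (4C−1)/(4C−4)+0.615/C = 1.1426
τ_max = K_W·8FD/(πd³) = 1.1426·51.786 = 59.169 MPa
τ_max > 40 MPa → exceeds allowable

(a) 20 coils; (b) NO, τ_max = 59.2 MPa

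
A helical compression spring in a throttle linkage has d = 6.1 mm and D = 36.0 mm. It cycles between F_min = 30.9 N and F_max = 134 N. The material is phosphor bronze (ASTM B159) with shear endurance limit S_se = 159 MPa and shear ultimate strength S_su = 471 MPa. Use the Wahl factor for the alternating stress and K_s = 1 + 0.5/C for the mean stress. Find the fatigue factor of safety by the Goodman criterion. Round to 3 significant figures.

4.14

C = D/d = 36.0/6.1 = 5.9016; K_W = (4C−1)/(4C−4)+0.615/C = 1.2572; K_s = 1+0.5/C = 1.0847
F_a = (F_max−F_min)/2 = 51.55 N; F_m = (F_max+F_min)/2 = 82.45 N
τ_a = K_W·8F_aD/(πd³) = 1.2572 × 20.82 = 26.175 MPa
τ_m = K_s·8F_mD/(πd³) = 1.0847 × 33.3 = 36.121 MPa
Goodman: 1/n_f = τ_a/S_se + τ_m/S_su = 26.175/159 + 36.121/471 = 0.16462 + 0.07669 = 0.24132
n_f = 1/0.24132 = 4.144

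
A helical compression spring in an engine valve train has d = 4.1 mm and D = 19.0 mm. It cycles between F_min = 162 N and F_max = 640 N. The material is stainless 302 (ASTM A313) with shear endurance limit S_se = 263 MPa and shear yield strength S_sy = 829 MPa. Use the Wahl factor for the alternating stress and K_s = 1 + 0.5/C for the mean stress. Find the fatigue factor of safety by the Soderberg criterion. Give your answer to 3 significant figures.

0.813

C = D/d = 19.0/4.1 = 4.6341; K_W = (4C−1)/(4C−4)+0.615/C = 1.3391; K_s = 1+0.5/C = 1.1079
F_a = (F_max−F_min)/2 = 239 N; F_m = (F_max+F_min)/2 = 401 N
τ_a = K_W·8F_aD/(πd³) = 1.3391 × 167.78 = 224.67 MPa
τ_m = K_s·8F_mD/(πd³) = 1.1079 × 281.51 = 311.88 MPa
Soderberg: 1/n_f = τ_a/S_se + τ_m/S_sy = 224.67/263 + 311.88/829 = 0.85427 + 0.37621 = 1.2305
n_f = 1/1.2305 = 0.8127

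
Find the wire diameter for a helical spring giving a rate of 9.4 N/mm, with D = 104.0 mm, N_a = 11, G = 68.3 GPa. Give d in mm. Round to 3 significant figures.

10.8 mm

d = (8D³N_a·k / G)^(1/4) = (8·104.0³·11·9.4 / (68.3×10³))^0.25
  = (13624)^0.25 = 10.8037 mm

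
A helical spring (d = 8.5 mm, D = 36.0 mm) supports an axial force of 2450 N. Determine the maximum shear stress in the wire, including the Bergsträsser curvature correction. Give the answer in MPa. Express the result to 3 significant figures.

Spring index C = D/d = 36.0/8.5 = 4.2353
K_B = (4C+2)/(4C−3) = 18.941/13.941 = 1.3586
τ₀ = 8FD/(πd³) = 8·2450·36.0/(π·8.5³) = 705600/1929.3 = 365.72 MPa
τ_max = K·τ₀ = 1.3586 × 365.72 = 496.89 MPa

497 MPa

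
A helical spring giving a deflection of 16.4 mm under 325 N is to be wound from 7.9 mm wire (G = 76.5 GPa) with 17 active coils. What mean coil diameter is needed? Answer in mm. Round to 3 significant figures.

48.0 mm

Required rate k = F/δ = 325/16.4 = 19.817 N/mm
D = (Gd⁴/(8N_a·k))^(1/3) = (76.5×10³·7.9⁴/(8·17·19.817))^(1/3)
  = (110558)^(1/3) = 47.9951 mm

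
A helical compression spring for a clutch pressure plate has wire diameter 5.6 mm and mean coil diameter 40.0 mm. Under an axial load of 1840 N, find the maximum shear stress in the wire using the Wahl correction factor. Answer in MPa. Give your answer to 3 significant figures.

Spring index C = D/d = 40.0/5.6 = 7.1429
K_W = (4C−1)/(4C−4) + 0.615/C = 27.571/24.571 + 0.0861 = 1.2082
τ₀ = 8FD/(πd³) = 8·1840·40.0/(π·5.6³) = 588800/551.71 = 1067.2 MPa
τ_max = K·τ₀ = 1.2082 × 1067.2 = 1289.4 MPa

1290 MPa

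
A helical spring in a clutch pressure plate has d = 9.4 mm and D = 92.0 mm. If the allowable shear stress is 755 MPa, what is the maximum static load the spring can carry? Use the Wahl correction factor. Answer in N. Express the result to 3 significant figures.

C = D/d = 92.0/9.4 = 9.7872
K_W = (4C−1)/(4C−4) + 0.615/C = 38.149/35.149 + 0.0628 = 1.1482
τ_max = K·8FD/(πd³) → F_max = τ_allow·πd³/(8DK)
F_max = 755·π·9.4³/(8·92.0·1.1482) = 1.9701e+06/845.07 = 2331.3 N

2330 N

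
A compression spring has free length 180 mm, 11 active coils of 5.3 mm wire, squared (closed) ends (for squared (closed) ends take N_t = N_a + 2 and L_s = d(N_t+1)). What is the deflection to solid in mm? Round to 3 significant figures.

N_t = 13; L_s = 5.3·14 = 74.2 mm
δ_solid = L₀ − L_s = 180 − 74.2 = 105.8 mm

106 mm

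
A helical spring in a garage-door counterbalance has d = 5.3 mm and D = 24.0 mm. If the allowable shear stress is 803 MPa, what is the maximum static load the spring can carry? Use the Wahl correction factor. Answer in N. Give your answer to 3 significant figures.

C = D/d = 24.0/5.3 = 4.5283
K_W = (4C−1)/(4C−4) + 0.615/C = 17.113/14.113 + 0.1358 = 1.3484
τ_max = K·8FD/(πd³) → F_max = τ_allow·πd³/(8DK)
F_max = 803·π·5.3³/(8·24.0·1.3484) = 3.7557e+05/258.89 = 1450.7 N

1450 N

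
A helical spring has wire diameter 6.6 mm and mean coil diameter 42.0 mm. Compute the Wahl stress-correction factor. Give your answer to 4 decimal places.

C = D/d = 42.0/6.6 = 6.3636
K_W = (4C−1)/(4C−4) + 0.615/C = 24.455/21.455 + 0.0966 = 1.2365

1.2365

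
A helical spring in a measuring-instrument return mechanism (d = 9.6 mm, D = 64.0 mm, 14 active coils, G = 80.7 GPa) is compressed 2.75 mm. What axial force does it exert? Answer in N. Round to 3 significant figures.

64.2 N

k = Gd⁴/(8D³N_a) = (80.7×10³)(9.6⁴)/(8·64.0³·14) = 23.345 N/mm
F = k·δ = 23.345 × 2.75 = 64.2 N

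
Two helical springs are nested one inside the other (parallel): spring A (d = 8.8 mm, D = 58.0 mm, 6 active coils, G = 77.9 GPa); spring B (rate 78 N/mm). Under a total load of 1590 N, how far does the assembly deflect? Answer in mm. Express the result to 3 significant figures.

12.4 mm

k_A = Gd⁴/(8D³N_a) = (77.9×10³)(8.8⁴)/(8·58.0³·6) = 49.882 N/mm
Parallel: k_eq = 49.882 + 78 = 127.88 N/mm
δ = F/k_eq = 1590/127.88 = 12.433 mm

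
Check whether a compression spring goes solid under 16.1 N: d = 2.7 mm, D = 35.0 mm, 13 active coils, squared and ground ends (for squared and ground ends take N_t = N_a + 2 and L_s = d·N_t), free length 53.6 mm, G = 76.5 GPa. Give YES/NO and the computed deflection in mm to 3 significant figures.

YES, δ = 17.7 mm

k = Gd⁴/(8D³N_a) = (76.5×10³)(2.7⁴)/(8·35.0³·13) = 0.91176 N/mm
N_t = 15; L_s = 2.7·15 = 40.5 mm; δ_solid = L₀ − L_s = 53.6 − 40.5 = 13.1 mm
δ = F/k = 16.1/0.91176 = 17.658 mm
δ ≥ δ_solid → spring goes solid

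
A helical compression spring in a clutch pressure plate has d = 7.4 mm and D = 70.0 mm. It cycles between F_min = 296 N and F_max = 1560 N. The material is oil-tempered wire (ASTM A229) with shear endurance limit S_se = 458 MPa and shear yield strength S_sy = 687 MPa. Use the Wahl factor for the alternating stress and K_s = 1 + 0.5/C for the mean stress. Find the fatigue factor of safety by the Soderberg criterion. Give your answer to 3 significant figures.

0.754

C = D/d = 70.0/7.4 = 9.4595; K_W = (4C−1)/(4C−4)+0.615/C = 1.1537; K_s = 1+0.5/C = 1.0529
F_a = (F_max−F_min)/2 = 632 N; F_m = (F_max+F_min)/2 = 928 N
τ_a = K_W·8F_aD/(πd³) = 1.1537 × 278.01 = 320.73 MPa
τ_m = K_s·8F_mD/(πd³) = 1.0529 × 408.22 = 429.79 MPa
Soderberg: 1/n_f = τ_a/S_se + τ_m/S_sy = 320.73/458 + 429.79/687 = 0.70029 + 0.62561 = 1.3259
n_f = 1/1.3259 = 0.7542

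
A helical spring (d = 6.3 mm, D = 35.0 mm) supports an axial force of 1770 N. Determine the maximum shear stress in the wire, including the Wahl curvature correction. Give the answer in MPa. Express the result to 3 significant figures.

Spring index C = D/d = 35.0/6.3 = 5.5556
K_W = (4C−1)/(4C−4) + 0.615/C = 21.222/18.222 + 0.1107 = 1.2753
τ₀ = 8FD/(πd³) = 8·1770·35.0/(π·6.3³) = 495600/785.55 = 630.9 MPa
τ_max = K·τ₀ = 1.2753 × 630.9 = 804.61 MPa

805 MPa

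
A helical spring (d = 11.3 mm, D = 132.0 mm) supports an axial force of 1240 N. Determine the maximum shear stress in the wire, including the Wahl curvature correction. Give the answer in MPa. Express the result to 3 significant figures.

324 MPa

Spring index C = D/d = 132.0/11.3 = 11.6814
K_W = (4C−1)/(4C−4) + 0.615/C = 45.726/42.726 + 0.0526 = 1.1229
τ₀ = 8FD/(πd³) = 8·1240·132.0/(π·11.3³) = 1.30944e+06/4533 = 288.87 MPa
τ_max = K·τ₀ = 1.1229 × 288.87 = 324.36 MPa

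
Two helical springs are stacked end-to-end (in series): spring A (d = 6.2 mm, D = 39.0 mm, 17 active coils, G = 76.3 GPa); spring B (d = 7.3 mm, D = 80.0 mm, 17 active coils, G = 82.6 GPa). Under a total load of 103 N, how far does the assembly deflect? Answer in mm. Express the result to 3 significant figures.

37.9 mm

k_A = Gd⁴/(8D³N_a) = (76.3×10³)(6.2⁴)/(8·39.0³·17) = 13.975 N/mm
k_B = Gd⁴/(8D³N_a) = (82.6×10³)(7.3⁴)/(8·80.0³·17) = 3.3687 N/mm
Series: 1/k_eq = 1/13.975 + 1/3.3687 = 0.36841; k_eq = 2.7144 N/mm
δ = F/k_eq = 103/2.7144 = 37.946 mm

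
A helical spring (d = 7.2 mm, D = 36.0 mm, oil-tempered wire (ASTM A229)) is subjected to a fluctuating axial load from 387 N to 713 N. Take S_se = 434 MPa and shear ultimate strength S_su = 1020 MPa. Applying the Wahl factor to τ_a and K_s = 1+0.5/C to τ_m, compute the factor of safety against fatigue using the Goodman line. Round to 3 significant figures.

C = D/d = 36.0/7.2 = 5.0000; K_W = (4C−1)/(4C−4)+0.615/C = 1.3105; K_s = 1+0.5/C = 1.1000
F_a = (F_max−F_min)/2 = 163 N; F_m = (F_max+F_min)/2 = 550 N
τ_a = K_W·8F_aD/(πd³) = 1.3105 × 40.034 = 52.465 MPa
τ_m = K_s·8F_mD/(πd³) = 1.1000 × 135.09 = 148.59 MPa
Goodman: 1/n_f = τ_a/S_se + τ_m/S_su = 52.465/434 + 148.59/1020 = 0.12089 + 0.14568 = 0.26657
n_f = 1/0.26657 = 3.751

3.75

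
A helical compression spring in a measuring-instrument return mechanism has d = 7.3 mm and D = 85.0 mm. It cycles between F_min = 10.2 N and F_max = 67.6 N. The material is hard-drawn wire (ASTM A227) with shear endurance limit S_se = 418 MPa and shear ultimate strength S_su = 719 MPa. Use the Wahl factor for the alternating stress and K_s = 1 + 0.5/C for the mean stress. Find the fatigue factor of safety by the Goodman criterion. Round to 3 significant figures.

C = D/d = 85.0/7.3 = 11.6438; K_W = (4C−1)/(4C−4)+0.615/C = 1.1233; K_s = 1+0.5/C = 1.0429
F_a = (F_max−F_min)/2 = 28.7 N; F_m = (F_max+F_min)/2 = 38.9 N
τ_a = K_W·8F_aD/(πd³) = 1.1233 × 15.969 = 17.937 MPa
τ_m = K_s·8F_mD/(πd³) = 1.0429 × 21.644 = 22.574 MPa
Goodman: 1/n_f = τ_a/S_se + τ_m/S_su = 17.937/418 + 22.574/719 = 0.04291 + 0.03140 = 0.074308
n_f = 1/0.074308 = 13.46

13.5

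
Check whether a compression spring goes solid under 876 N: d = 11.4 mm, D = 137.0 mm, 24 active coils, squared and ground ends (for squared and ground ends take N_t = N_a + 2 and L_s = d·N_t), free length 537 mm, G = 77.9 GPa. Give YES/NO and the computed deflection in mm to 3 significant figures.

k = Gd⁴/(8D³N_a) = (77.9×10³)(11.4⁴)/(8·137.0³·24) = 2.665 N/mm
N_t = 26; L_s = 11.4·26 = 296.4 mm; δ_solid = L₀ − L_s = 537 − 296.4 = 240.6 mm
δ = F/k = 876/2.665 = 328.71 mm
δ ≥ δ_solid → spring goes solid

YES, δ = 329 mm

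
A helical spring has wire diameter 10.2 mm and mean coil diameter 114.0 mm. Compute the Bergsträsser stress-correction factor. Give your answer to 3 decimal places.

1.120

C = D/d = 114.0/10.2 = 11.1765
K_B = (4C+2)/(4C−3) = 46.706/41.706 = 1.1199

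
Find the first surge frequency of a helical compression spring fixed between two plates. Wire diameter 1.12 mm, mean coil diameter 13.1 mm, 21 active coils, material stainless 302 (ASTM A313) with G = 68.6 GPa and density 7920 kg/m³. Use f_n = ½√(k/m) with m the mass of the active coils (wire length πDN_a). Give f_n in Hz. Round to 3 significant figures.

k = Gd⁴/(8D³N_a) = (68.6×10³)(1.12⁴)/(8·13.1³·21) = 0.28581 N/mm = 285.81 N/m
Wire length L = πDN_a = π·13.1·21 = 864.25 mm
m = ρ·(πd²/4)·L = 7920 × 0.9852×10⁻⁶ m² × 0.86425 m = 0.0067436 kg
f_n = ½√(k/m) = 0.5·√(285.81/0.0067436) = 0.5·√(42382) = 102.93 Hz

103 Hz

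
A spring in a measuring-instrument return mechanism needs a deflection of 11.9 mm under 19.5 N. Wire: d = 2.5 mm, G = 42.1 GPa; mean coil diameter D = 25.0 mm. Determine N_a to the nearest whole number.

8

Required rate k = F/δ = 19.5/11.9 = 1.6387 N/mm
N_a = Gd⁴/(8D³k) = (42.1×10³ × 2.5⁴)/(8 × 25.0³ × 1.6387)
    = 1.64453e+06 / 204832 = 8.029 → 8 coils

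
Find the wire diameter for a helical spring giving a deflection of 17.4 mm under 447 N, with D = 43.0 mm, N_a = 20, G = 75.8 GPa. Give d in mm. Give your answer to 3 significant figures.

Required rate k = F/δ = 447/17.4 = 25.69 N/mm
d = (8D³N_a·k / G)^(1/4) = (8·43.0³·20·25.69 / (75.8×10³))^0.25
  = (4311.4)^0.25 = 8.1031 mm

8.10 mm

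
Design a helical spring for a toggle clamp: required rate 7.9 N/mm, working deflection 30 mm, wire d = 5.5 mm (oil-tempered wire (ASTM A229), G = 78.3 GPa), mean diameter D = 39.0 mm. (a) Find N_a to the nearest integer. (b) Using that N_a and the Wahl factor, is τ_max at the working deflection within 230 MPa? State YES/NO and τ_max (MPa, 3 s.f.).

(a) 19 coils; (b) YES, τ_max = 172 MPa

N_a = Gd⁴/(8D³k) = (78.3×10³)(5.5⁴)/(8·39.0³·7.9) = 19.11 → N_a = 19
Actual rate k = Gd⁴/(8D³·19) = 7.9465 N/mm
Working load F = kδ = 7.9465·30 = 238.39 N
C = 39.0/5.5 = 7.0909; K_W = (4C−1)/(4C−4)+0.615/C = 1.2099
τ_max = K_W·8FD/(πd³) = 1.2099·142.3 = 172.17 MPa
τ_max ≤ 230 MPa → acceptable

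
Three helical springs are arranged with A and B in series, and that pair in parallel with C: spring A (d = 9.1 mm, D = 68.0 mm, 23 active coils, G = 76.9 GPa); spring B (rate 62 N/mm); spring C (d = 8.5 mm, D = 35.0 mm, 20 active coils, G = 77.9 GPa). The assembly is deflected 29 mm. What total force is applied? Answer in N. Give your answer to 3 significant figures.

k_A = Gd⁴/(8D³N_a) = (76.9×10³)(9.1⁴)/(8·68.0³·23) = 9.1148 N/mm
k_C = Gd⁴/(8D³N_a) = (77.9×10³)(8.5⁴)/(8·35.0³·20) = 59.277 N/mm
Springs A,B series: k_AB = 1/(1/9.1148+1/62) = 7.9466 N/mm; parallel with C: k_eq = 7.9466+59.277 = 67.224 N/mm
F = k_eq·δ = 67.224·29 = 1949.5 N

1950 N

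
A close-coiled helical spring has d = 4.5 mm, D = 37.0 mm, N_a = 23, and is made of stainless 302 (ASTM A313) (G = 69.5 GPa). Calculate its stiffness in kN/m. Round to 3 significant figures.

k = Gd⁴/(8D³N_a) = (69.5×10³ × 4.5⁴) / (8 × 37.0³ × 23)
  = 2.84993e+07 / 9.32015e+06 = 3.0578 N/mm

3.06 kN/m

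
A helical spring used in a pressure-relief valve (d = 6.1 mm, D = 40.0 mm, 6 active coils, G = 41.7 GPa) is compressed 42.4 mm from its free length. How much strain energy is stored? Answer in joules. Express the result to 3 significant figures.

k = Gd⁴/(8D³N_a) = (41.7×10³)(6.1⁴)/(8·40.0³·6) = 18.795 N/mm
U = ½kδ² = 0.5 × 18.795 × 42.4² = 16894 N·mm = 16.894 J

16.9 J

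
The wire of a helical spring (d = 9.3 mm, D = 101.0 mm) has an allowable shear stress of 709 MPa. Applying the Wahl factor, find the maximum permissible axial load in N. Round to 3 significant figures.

C = D/d = 101.0/9.3 = 10.8602
K_W = (4C−1)/(4C−4) + 0.615/C = 42.441/39.441 + 0.0566 = 1.1327
τ_max = K·8FD/(πd³) → F_max = τ_allow·πd³/(8DK)
F_max = 709·π·9.3³/(8·101.0·1.1327) = 1.7916e+06/915.22 = 1957.6 N

1960 N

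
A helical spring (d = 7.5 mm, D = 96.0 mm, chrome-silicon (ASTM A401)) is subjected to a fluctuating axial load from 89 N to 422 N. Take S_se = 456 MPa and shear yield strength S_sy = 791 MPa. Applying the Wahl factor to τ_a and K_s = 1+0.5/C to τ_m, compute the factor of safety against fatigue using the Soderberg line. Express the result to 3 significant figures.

C = D/d = 96.0/7.5 = 12.8000; K_W = (4C−1)/(4C−4)+0.615/C = 1.1116; K_s = 1+0.5/C = 1.0391
F_a = (F_max−F_min)/2 = 166.5 N; F_m = (F_max+F_min)/2 = 255.5 N
τ_a = K_W·8F_aD/(πd³) = 1.1116 × 96.481 = 107.25 MPa
τ_m = K_s·8F_mD/(πd³) = 1.0391 × 148.05 = 153.84 MPa
Soderberg: 1/n_f = τ_a/S_se + τ_m/S_sy = 107.25/456 + 153.84/791 = 0.23519 + 0.19448 = 0.42968
n_f = 1/0.42968 = 2.327

2.33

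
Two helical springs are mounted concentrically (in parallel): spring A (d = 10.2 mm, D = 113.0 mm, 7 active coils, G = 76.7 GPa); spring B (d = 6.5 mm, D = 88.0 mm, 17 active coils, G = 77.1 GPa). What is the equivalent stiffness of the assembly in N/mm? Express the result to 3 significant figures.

11.8 N/mm

k_A = Gd⁴/(8D³N_a) = (76.7×10³)(10.2⁴)/(8·113.0³·7) = 10.275 N/mm
k_B = Gd⁴/(8D³N_a) = (77.1×10³)(6.5⁴)/(8·88.0³·17) = 1.485 N/mm
Parallel: k_eq = 10.275 + 1.485 = 11.76 N/mm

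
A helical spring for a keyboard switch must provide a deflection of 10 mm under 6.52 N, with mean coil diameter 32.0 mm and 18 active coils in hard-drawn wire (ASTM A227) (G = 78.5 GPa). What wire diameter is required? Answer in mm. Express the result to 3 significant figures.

2.50 mm

Required rate k = F/δ = 6.52/10 = 0.652 N/mm
d = (8D³N_a·k / G)^(1/4) = (8·32.0³·18·0.652 / (78.5×10³))^0.25
  = (39.191)^0.25 = 2.5021 mm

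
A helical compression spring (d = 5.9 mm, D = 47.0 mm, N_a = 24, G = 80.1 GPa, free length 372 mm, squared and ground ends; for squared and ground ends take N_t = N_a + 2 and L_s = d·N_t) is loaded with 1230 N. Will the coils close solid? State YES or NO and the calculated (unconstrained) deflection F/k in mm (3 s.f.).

YES, δ = 253 mm

k = Gd⁴/(8D³N_a) = (80.1×10³)(5.9⁴)/(8·47.0³·24) = 4.8691 N/mm
N_t = 26; L_s = 5.9·26 = 153.4 mm; δ_solid = L₀ − L_s = 372 − 153.4 = 218.6 mm
δ = F/k = 1230/4.8691 = 252.62 mm
δ ≥ δ_solid → spring goes solid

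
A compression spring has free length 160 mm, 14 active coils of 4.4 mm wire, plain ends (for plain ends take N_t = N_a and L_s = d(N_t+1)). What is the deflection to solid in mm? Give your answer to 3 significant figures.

94.0 mm

N_t = 14; L_s = 4.4·15 = 66 mm
δ_solid = L₀ − L_s = 160 − 66 = 94 mm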